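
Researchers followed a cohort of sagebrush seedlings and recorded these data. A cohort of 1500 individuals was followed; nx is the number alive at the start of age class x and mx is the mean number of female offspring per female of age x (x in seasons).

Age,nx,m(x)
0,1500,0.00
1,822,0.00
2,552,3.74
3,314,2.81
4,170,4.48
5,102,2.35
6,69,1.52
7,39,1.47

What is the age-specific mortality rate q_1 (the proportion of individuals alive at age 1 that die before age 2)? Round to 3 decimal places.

lx = nx/n0 = nx/1500: 1, 0.548, 0.368, 0.20933…, 0.11333…, 0.068, 0.046, 0.026
q_1 = (l_1 − l_2) / l_1 = (0.548 − 0.368) / 0.548
     = 0.18 / 0.548 = 0.328467… → 0.328

0.328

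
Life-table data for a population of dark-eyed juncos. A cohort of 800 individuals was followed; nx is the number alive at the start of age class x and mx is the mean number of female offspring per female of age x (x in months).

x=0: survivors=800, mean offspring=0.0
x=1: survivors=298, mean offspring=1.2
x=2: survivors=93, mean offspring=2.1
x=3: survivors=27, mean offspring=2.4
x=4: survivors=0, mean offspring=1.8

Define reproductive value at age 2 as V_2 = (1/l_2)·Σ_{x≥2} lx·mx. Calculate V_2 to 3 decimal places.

2.797

lx = nx/n0 = nx/800: 1, 0.3725, 0.11625, 0.03375, 0
lx·mx for x ≥ 2: 0.244125, 0.081, 0 → sum = 0.325125
V_2 = 0.325125 / l_2 = 0.325125 / 0.11625 = 2.796774… → 2.797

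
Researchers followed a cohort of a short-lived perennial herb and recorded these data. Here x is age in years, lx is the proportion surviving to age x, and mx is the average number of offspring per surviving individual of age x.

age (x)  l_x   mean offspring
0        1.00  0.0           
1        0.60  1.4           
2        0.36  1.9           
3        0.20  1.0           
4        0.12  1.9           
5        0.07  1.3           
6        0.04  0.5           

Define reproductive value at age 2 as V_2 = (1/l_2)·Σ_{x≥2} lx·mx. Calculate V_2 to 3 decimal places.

lx·mx for x ≥ 2: 0.684, 0.2, 0.228, 0.091, 0.02 → sum = 1.223
V_2 = 1.223 / l_2 = 1.223 / 0.36 = 3.397222… → 3.397

3.397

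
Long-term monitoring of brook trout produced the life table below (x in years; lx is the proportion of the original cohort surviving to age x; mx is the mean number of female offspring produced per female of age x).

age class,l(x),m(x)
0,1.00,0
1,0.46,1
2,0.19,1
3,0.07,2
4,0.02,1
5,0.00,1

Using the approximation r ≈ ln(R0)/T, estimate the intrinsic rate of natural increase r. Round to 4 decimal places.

-0.1274

R0 = Σ lx·mx = 0 + 0.46 + 0.19 + 0.14 + 0.02 + 0 = 0.81
Σ x·lx·mx = 1.34; T = 1.34/0.81 = 1.65432…
r ≈ ln(R0)/T = ln(0.81)/1.65432… = -0.127376… → -0.1274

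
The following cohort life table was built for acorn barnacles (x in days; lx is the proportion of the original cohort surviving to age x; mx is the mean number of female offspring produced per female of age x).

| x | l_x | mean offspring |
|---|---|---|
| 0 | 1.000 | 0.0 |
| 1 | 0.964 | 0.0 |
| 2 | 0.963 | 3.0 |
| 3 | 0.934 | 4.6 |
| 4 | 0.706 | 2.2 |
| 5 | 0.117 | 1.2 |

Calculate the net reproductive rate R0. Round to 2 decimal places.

lx·mx by age: 0, 0, 2.889, 4.2964, 1.5532, 0.1404
R0 = Σ lx·mx = 8.879 → 8.88

8.88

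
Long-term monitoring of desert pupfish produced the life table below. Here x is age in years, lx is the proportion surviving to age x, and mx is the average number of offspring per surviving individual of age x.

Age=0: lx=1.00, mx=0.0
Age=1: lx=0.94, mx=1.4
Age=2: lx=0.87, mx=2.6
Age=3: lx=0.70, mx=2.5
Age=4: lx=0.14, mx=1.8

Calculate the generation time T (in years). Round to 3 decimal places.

lx·mx: 0, 1.316, 2.262, 1.75, 0.252 → R0 = 5.58
x·lx·mx: 0, 1.316, 4.524, 5.25, 1.008 → Σ = 12.098
T = 12.098 / 5.58 = 2.1681… → 2.168

2.168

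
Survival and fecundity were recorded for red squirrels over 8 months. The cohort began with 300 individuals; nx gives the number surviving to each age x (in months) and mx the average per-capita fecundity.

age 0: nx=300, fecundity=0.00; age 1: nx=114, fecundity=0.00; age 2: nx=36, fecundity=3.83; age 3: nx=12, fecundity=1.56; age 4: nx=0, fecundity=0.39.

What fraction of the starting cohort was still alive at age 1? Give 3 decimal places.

0.380

l_1 = n_1/n_0 = 114/300 = 0.38 → 0.380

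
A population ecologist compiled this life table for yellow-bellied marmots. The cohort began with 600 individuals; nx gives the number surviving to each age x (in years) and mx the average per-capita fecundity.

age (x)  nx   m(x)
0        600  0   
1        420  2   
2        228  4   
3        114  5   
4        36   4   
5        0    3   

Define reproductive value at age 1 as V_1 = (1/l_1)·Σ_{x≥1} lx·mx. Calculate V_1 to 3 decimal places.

lx = nx/n0 = nx/600: 1, 0.7, 0.38, 0.19, 0.06, 0
lx·mx for x ≥ 1: 1.4, 1.52, 0.95, 0.24, 0 → sum = 4.11
V_1 = 4.11 / l_1 = 4.11 / 0.7 = 5.871429… → 5.871

5.871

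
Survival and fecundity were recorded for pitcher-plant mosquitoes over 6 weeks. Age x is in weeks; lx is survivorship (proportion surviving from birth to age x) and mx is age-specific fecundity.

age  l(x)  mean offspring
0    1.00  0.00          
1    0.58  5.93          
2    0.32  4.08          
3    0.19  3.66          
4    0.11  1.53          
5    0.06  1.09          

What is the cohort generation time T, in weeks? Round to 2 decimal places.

lx·mx: 0, 3.4394, 1.3056, 0.6954, 0.1683, 0.0654 → R0 = 5.6741
x·lx·mx: 0, 3.4394, 2.6112, 2.0862, 0.6732, 0.327 → Σ = 9.137
T = 9.137 / 5.6741 = 1.610299… → 1.61

1.61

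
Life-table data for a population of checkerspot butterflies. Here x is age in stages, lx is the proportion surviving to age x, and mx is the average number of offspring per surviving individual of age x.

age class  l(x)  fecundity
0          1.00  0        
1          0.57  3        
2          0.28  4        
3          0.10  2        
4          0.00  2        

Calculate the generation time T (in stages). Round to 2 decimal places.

1.50

lx·mx: 0, 1.71, 1.12, 0.2, 0 → R0 = 3.03
x·lx·mx: 0, 1.71, 2.24, 0.6, 0 → Σ = 4.55
T = 4.55 / 3.03 = 1.50165… → 1.50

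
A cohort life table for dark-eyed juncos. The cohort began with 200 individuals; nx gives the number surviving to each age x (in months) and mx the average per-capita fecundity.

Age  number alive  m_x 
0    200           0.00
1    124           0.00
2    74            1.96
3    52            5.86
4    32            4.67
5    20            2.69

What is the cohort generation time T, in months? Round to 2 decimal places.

3.17

lx = nx/n0 = nx/200: 1, 0.62, 0.37, 0.26, 0.16, 0.1
lx·mx: 0, 0, 0.7252, 1.5236, 0.7472, 0.269 → R0 = 3.265
x·lx·mx: 0, 0, 1.4504, 4.5708, 2.9888, 1.345 → Σ = 10.355
T = 10.355 / 3.265 = 3.171516… → 3.17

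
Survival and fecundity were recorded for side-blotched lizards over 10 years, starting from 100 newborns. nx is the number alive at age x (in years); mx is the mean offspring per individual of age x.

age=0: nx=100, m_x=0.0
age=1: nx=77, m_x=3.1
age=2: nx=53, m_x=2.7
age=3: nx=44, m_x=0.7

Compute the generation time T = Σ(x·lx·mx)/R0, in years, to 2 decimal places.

lx = nx/n0 = nx/100: 1, 0.77, 0.53, 0.44
lx·mx: 0, 2.387, 1.431, 0.308 → R0 = 4.126
x·lx·mx: 0, 2.387, 2.862, 0.924 → Σ = 6.173
T = 6.173 / 4.126 = 1.496122… → 1.50

1.50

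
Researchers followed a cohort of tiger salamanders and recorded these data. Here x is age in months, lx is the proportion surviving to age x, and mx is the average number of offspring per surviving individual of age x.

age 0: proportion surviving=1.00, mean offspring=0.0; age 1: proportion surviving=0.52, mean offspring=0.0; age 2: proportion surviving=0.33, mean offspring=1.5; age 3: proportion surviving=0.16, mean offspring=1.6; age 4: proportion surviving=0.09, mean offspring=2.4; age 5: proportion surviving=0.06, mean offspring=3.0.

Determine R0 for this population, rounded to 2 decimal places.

1.15

lx·mx by age: 0, 0, 0.495, 0.256, 0.216, 0.18
R0 = Σ lx·mx = 1.147 → 1.15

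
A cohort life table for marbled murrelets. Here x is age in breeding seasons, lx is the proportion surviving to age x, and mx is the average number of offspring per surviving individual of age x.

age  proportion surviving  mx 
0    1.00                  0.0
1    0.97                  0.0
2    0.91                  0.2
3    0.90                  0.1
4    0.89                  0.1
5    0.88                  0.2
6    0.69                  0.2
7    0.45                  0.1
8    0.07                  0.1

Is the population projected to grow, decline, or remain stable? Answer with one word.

R0 = Σ lx·mx = 0 + 0 + 0.182 + 0.09 + 0.089 + 0.176 + 0.138 + 0.045 + 0.007 = 0.727
R0 < 1, so the population is declining.

declining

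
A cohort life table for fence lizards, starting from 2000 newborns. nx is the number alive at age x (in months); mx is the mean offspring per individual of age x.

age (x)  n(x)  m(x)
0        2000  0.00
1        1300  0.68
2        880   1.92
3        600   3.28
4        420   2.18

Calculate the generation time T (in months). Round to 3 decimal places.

2.534

lx = nx/n0 = nx/2000: 1, 0.65, 0.44, 0.3, 0.21
lx·mx: 0, 0.442, 0.8448, 0.984, 0.4578 → R0 = 2.7286
x·lx·mx: 0, 0.442, 1.6896, 2.952, 1.8312 → Σ = 6.9148
T = 6.9148 / 2.7286 = 2.534193… → 2.534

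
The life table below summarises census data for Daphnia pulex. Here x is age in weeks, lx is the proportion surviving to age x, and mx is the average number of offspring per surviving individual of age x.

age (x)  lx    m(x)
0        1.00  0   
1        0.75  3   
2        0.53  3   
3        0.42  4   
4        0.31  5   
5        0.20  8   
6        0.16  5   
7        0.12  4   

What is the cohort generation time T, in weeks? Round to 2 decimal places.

3.30

lx·mx: 0, 2.25, 1.59, 1.68, 1.55, 1.6, 0.8, 0.48 → R0 = 9.95
x·lx·mx: 0, 2.25, 3.18, 5.04, 6.2, 8, 4.8, 3.36 → Σ = 32.83
T = 32.83 / 9.95 = 3.299497… → 3.30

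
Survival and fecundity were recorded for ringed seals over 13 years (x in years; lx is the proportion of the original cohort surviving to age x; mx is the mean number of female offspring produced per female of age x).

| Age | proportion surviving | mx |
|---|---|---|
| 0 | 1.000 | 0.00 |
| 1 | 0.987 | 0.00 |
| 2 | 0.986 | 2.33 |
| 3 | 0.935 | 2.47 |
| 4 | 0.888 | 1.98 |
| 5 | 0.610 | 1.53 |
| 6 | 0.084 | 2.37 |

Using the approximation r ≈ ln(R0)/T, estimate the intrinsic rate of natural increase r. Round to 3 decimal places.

0.619

R0 = Σ lx·mx = 0 + 0 + 2.29738 + 2.30945 + 1.75824 + 0.9333 + 0.19908 = 7.49745
Σ x·lx·mx = 24.41705; T = 24.41705/7.49745 = 3.25671…
r ≈ ln(R0)/T = ln(7.49745)/3.25671… = 0.61859… → 0.619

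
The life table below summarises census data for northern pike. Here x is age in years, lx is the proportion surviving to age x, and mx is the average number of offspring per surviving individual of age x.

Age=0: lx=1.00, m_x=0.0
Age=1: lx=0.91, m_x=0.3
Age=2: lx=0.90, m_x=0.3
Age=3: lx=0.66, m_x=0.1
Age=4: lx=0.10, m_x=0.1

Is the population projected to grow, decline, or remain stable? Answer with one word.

declining

R0 = Σ lx·mx = 0 + 0.273 + 0.27 + 0.066 + 0.01 = 0.619
R0 < 1, so the population is declining.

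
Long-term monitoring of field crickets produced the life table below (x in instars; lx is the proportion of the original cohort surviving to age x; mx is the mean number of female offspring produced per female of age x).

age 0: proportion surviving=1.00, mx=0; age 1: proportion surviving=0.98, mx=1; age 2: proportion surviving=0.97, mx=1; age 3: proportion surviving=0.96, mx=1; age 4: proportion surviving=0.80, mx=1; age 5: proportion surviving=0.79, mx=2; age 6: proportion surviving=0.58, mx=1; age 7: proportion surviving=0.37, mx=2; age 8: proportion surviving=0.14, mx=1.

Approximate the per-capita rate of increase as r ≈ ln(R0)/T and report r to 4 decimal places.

0.4831

R0 = Σ lx·mx = 0 + 0.98 + 0.97 + 0.96 + 0.8 + 1.58 + 0.58 + 0.74 + 0.14 = 6.75
Σ x·lx·mx = 26.68; T = 26.68/6.75 = 3.95259…
r ≈ ln(R0)/T = ln(6.75)/3.95259… = 0.483111… → 0.4831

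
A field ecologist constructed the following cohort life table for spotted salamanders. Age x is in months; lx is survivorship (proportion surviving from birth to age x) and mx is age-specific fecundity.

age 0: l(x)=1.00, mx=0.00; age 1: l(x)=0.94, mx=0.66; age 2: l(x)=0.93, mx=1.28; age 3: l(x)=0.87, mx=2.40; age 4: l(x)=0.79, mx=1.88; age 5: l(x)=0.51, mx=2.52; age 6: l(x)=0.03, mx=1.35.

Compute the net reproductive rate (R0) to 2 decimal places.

6.71

lx·mx by age: 0, 0.6204, 1.1904, 2.088, 1.4852, 1.2852, 0.0405
R0 = Σ lx·mx = 6.7097 → 6.71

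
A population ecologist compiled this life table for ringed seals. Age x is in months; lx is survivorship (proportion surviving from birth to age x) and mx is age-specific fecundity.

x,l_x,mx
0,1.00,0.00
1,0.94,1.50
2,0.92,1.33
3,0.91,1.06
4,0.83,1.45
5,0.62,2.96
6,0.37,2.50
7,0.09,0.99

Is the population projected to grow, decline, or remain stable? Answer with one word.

R0 = Σ lx·mx = 0 + 1.41 + 1.2236 + 0.9646 + 1.2035 + 1.8352 + 0.925 + 0.0891 = 7.651
R0 > 1, so the population is growing.

growing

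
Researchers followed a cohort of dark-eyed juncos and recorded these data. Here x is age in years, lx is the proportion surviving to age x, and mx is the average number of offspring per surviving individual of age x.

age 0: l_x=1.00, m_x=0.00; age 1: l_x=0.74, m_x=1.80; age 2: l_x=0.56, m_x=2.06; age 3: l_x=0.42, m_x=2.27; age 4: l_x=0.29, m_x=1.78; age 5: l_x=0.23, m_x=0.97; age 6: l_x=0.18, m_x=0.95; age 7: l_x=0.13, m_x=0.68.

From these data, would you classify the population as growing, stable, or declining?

growing

R0 = Σ lx·mx = 0 + 1.332 + 1.1536 + 0.9534 + 0.5162 + 0.2231 + 0.171 + 0.0884 = 4.4377
R0 > 1, so the population is growing.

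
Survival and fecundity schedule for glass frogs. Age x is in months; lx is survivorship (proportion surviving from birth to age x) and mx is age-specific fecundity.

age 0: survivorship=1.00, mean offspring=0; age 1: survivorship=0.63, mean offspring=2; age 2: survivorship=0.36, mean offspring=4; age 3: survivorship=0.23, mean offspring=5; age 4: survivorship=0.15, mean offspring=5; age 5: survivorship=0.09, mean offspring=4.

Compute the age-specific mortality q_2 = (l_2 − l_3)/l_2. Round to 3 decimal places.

0.361

q_2 = (l_2 − l_3) / l_2 = (0.36 − 0.23) / 0.36
     = 0.13 / 0.36 = 0.361111… → 0.361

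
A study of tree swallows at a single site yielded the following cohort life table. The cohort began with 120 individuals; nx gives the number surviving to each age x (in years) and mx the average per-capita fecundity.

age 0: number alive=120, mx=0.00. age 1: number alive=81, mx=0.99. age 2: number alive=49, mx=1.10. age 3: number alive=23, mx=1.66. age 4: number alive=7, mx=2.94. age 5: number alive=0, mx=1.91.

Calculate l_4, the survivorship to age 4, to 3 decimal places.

0.058

l_4 = n_4/n_0 = 7/120 = 0.058333… → 0.058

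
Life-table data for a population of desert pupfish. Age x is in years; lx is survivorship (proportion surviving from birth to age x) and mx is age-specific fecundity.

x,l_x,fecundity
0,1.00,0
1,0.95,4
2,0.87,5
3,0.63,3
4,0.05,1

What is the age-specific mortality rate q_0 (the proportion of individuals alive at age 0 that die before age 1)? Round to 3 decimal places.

q_0 = (l_0 − l_1) / l_0 = (1 − 0.95) / 1
     = 0.05 / 1 = 0.05 → 0.050

0.050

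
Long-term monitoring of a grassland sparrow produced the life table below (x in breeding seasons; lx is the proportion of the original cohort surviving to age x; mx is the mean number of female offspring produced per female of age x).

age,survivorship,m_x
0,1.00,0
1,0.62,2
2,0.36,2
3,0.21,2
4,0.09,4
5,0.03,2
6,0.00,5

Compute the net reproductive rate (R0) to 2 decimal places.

lx·mx by age: 0, 1.24, 0.72, 0.42, 0.36, 0.06, 0
R0 = Σ lx·mx = 2.8 → 2.80

2.80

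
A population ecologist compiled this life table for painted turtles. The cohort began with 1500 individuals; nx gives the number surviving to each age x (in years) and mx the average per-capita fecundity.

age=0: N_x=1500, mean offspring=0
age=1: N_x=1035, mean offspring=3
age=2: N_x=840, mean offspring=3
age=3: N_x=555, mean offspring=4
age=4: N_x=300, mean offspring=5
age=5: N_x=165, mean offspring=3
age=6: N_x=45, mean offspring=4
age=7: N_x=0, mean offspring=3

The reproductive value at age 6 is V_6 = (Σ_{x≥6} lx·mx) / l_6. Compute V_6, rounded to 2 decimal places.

4.00

lx = nx/n0 = nx/1500: 1, 0.69, 0.56, 0.37, 0.2, 0.11, 0.03, 0
lx·mx for x ≥ 6: 0.12, 0 → sum = 0.12
V_6 = 0.12 / l_6 = 0.12 / 0.03 = 4 → 4.00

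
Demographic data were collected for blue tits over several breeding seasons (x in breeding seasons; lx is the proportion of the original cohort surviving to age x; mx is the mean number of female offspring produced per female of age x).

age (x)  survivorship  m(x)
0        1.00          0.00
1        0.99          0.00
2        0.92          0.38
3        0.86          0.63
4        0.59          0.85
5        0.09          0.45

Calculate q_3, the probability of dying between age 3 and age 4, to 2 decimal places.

q_3 = (l_3 − l_4) / l_3 = (0.86 − 0.59) / 0.86
     = 0.27 / 0.86 = 0.313953… → 0.31

0.31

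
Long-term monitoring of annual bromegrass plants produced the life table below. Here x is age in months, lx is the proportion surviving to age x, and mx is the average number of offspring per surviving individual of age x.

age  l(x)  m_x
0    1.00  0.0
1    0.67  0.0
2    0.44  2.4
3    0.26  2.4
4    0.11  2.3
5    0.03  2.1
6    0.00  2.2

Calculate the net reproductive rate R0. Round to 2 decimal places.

lx·mx by age: 0, 0, 1.056, 0.624, 0.253, 0.063, 0
R0 = Σ lx·mx = 1.996 → 2.00

2.00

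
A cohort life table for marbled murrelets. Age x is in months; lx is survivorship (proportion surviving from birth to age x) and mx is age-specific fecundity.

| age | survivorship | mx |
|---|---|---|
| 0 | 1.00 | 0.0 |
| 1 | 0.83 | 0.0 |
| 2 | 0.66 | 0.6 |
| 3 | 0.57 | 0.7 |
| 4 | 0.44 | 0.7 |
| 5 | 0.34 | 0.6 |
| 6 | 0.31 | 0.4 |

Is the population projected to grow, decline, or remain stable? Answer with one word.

R0 = Σ lx·mx = 0 + 0 + 0.396 + 0.399 + 0.308 + 0.204 + 0.124 = 1.431
R0 > 1, so the population is growing.

growing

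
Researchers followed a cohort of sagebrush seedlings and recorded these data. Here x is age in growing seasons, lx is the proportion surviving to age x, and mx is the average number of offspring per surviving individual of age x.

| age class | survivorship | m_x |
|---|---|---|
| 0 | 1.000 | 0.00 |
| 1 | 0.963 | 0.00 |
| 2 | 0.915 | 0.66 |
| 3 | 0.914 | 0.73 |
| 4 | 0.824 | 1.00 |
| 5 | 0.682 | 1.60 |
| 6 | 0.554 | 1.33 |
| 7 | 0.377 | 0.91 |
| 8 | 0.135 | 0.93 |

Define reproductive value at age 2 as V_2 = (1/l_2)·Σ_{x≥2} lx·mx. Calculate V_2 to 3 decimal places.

lx·mx for x ≥ 2: 0.6039, 0.66722, 0.824, 1.0912, 0.73682, 0.34307, 0.12555 → sum = 4.39176
V_2 = 4.39176 / l_2 = 4.39176 / 0.915 = 4.799738… → 4.800

4.800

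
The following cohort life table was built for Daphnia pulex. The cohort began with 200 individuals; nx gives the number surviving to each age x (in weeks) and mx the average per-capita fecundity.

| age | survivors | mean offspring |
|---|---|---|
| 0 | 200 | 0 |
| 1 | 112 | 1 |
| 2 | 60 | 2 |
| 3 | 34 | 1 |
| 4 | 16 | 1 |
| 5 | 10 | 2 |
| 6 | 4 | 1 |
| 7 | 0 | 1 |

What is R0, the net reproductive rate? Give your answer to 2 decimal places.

1.53

lx = nx/n0 = nx/200: 1, 0.56, 0.3, 0.17, 0.08, 0.05, 0.02, 0
lx·mx by age: 0, 0.56, 0.6, 0.17, 0.08, 0.1, 0.02, 0
R0 = Σ lx·mx = 1.53 → 1.53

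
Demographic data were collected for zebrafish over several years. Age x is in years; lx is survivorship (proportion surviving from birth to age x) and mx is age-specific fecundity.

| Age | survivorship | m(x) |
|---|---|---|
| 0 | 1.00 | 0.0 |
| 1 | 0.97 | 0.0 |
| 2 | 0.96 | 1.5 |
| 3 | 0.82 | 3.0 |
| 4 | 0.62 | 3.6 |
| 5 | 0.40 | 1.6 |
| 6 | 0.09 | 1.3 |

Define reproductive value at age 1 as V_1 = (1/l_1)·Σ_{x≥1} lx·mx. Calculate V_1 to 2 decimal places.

lx·mx for x ≥ 1: 0, 1.44, 2.46, 2.232, 0.64, 0.117 → sum = 6.889
V_1 = 6.889 / l_1 = 6.889 / 0.97 = 7.102062… → 7.10

7.10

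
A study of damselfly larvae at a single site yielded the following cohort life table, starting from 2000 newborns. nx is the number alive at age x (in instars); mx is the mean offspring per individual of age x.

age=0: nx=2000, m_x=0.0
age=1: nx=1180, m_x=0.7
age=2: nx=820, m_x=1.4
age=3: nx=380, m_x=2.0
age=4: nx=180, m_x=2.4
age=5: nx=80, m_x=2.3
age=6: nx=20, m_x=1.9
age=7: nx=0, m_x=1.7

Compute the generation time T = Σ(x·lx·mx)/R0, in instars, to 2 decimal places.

2.44

lx = nx/n0 = nx/2000: 1, 0.59, 0.41, 0.19, 0.09, 0.04, 0.01, 0
lx·mx: 0, 0.413, 0.574, 0.38, 0.216, 0.092, 0.019, 0 → R0 = 1.694
x·lx·mx: 0, 0.413, 1.148, 1.14, 0.864, 0.46, 0.114, 0 → Σ = 4.139
T = 4.139 / 1.694 = 2.443329… → 2.44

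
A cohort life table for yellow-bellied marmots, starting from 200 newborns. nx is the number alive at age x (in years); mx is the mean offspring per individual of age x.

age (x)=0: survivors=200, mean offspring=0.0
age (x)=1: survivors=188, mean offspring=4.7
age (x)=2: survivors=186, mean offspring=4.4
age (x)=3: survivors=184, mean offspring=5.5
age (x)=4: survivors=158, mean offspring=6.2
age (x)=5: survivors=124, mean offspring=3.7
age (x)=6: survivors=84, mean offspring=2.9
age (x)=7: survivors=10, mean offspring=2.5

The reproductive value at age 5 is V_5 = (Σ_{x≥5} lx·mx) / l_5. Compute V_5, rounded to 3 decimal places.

5.866

lx = nx/n0 = nx/200: 1, 0.94, 0.93, 0.92, 0.79, 0.62, 0.42, 0.05
lx·mx for x ≥ 5: 2.294, 1.218, 0.125 → sum = 3.637
V_5 = 3.637 / l_5 = 3.637 / 0.62 = 5.866129… → 5.866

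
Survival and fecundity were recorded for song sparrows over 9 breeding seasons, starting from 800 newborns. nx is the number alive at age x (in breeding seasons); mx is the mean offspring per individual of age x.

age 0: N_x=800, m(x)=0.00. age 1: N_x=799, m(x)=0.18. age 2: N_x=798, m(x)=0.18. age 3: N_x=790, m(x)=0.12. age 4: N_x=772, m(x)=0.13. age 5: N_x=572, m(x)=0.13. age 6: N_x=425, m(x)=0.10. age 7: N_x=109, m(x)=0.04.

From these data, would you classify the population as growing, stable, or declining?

lx = nx/n0 = nx/800: 1, 0.99875, 0.9975, 0.9875, 0.965, 0.715, 0.53125, 0.13625
R0 = Σ lx·mx = 0 + 0.179775… + 0.17955 + 0.1185 + 0.12545 + 0.09295 + 0.053125… + 0.00545… = 0.7548…
R0 < 1, so the population is declining.

declining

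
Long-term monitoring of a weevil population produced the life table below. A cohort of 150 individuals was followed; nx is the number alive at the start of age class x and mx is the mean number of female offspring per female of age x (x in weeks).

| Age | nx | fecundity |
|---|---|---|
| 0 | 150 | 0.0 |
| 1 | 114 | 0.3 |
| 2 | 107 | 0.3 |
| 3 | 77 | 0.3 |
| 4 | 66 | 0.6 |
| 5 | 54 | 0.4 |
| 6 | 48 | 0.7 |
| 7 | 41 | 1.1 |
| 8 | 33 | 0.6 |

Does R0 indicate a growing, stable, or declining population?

growing

lx = nx/n0 = nx/150: 1, 0.76, 0.71333…, 0.51333…, 0.44, 0.36, 0.32, 0.27333…, 0.22
R0 = Σ lx·mx = 0 + 0.228 + 0.214… + 0.154… + 0.264 + 0.144 + 0.224 + 0.300667… + 0.132 = 1.660667…
R0 > 1, so the population is growing.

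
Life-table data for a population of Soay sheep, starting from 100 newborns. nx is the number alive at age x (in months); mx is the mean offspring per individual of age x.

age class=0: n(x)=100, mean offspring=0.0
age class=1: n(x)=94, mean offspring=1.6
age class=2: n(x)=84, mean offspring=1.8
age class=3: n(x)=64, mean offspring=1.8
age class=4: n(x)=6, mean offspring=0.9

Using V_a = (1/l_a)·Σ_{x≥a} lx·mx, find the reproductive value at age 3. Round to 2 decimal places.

lx = nx/n0 = nx/100: 1, 0.94, 0.84, 0.64, 0.06
lx·mx for x ≥ 3: 1.152, 0.054 → sum = 1.206
V_3 = 1.206 / l_3 = 1.206 / 0.64 = 1.884375 → 1.88

1.88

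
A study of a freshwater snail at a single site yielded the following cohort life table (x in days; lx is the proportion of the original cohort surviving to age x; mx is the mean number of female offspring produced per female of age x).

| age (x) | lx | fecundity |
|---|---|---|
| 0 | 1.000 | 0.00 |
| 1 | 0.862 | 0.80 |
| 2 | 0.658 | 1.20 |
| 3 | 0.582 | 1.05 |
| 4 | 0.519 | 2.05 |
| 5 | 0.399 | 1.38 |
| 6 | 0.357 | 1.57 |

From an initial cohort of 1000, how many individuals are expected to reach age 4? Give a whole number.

519

Expected survivors = N0 · l_4 = 1000 × 0.519 = 519 → 519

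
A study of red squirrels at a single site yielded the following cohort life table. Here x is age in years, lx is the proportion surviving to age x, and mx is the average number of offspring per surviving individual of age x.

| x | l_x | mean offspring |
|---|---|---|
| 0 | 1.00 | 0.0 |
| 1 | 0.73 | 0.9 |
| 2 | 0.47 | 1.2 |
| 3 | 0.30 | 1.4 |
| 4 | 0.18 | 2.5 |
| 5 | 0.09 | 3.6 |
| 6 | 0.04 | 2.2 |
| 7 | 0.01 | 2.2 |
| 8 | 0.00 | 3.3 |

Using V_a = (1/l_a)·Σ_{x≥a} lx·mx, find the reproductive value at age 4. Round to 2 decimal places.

4.91

lx·mx for x ≥ 4: 0.45, 0.324, 0.088, 0.022, 0 → sum = 0.884
V_4 = 0.884 / l_4 = 0.884 / 0.18 = 4.911111… → 4.91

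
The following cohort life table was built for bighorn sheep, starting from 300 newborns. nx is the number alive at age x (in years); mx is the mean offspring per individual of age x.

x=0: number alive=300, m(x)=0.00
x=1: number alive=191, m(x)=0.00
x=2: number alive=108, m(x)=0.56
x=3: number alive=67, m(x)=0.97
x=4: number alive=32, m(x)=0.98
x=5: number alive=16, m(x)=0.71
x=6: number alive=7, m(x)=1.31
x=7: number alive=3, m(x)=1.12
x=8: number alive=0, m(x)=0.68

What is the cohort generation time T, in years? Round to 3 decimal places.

lx = nx/n0 = nx/300: 1, 0.63667…, 0.36, 0.22333…, 0.10667…, 0.05333…, 0.02333…, 0.01, 0
lx·mx: 0, 0, 0.2016, 0.216633…, 0.104533…, 0.037867…, 0.030567…, 0.0112, 0 → R0 = 0.6024…
x·lx·mx: 0, 0, 0.4032, 0.6499…, 0.418133…, 0.189333…, 0.1834…, 0.0784, 0 → Σ = 1.922367…
T = 1.922367… / 0.6024… = 3.19118… → 3.191

3.191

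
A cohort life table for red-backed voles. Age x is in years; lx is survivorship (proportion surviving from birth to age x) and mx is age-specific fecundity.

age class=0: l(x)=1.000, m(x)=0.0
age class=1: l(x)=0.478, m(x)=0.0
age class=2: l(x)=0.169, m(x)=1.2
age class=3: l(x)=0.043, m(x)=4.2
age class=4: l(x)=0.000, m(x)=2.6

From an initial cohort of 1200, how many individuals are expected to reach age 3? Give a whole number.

52

Expected survivors = N0 · l_3 = 1200 × 0.043 = 51.6 → 52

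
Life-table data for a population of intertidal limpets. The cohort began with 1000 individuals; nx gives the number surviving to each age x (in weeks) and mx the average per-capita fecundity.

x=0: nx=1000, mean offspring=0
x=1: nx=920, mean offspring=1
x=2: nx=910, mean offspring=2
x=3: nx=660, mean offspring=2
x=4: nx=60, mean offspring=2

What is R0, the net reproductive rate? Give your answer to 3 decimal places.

lx = nx/n0 = nx/1000: 1, 0.92, 0.91, 0.66, 0.06
lx·mx by age: 0, 0.92, 1.82, 1.32, 0.12
R0 = Σ lx·mx = 4.18 → 4.180

4.180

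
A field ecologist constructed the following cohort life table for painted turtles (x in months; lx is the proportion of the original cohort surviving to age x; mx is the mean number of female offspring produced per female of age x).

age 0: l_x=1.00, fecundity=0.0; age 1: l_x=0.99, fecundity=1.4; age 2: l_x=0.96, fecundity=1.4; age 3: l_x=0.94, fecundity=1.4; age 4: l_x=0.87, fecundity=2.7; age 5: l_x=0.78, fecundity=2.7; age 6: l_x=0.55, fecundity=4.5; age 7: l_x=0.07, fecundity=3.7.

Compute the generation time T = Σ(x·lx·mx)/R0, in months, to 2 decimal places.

lx·mx: 0, 1.386, 1.344, 1.316, 2.349, 2.106, 2.475, 0.259 → R0 = 11.235
x·lx·mx: 0, 1.386, 2.688, 3.948, 9.396, 10.53, 14.85, 1.813 → Σ = 44.611
T = 44.611 / 11.235 = 3.970717… → 3.97

3.97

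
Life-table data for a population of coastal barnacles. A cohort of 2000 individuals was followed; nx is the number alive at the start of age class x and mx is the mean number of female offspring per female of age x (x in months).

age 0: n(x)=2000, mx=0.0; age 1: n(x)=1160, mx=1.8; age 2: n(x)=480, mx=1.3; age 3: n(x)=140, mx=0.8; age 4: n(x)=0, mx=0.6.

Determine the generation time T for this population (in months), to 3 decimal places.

lx = nx/n0 = nx/2000: 1, 0.58, 0.24, 0.07, 0
lx·mx: 0, 1.044, 0.312, 0.056, 0 → R0 = 1.412
x·lx·mx: 0, 1.044, 0.624, 0.168, 0 → Σ = 1.836
T = 1.836 / 1.412 = 1.300283… → 1.300

1.300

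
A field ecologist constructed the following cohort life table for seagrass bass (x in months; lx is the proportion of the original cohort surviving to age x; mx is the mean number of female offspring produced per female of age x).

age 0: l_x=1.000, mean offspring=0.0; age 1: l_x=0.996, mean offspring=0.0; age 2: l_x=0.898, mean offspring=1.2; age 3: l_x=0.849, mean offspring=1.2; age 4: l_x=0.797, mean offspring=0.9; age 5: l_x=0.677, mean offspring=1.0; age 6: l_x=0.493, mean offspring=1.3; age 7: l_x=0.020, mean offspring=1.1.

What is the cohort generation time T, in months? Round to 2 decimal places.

lx·mx: 0, 0, 1.0776, 1.0188, 0.7173, 0.677, 0.6409, 0.022 → R0 = 4.1536
x·lx·mx: 0, 0, 2.1552, 3.0564, 2.8692, 3.385, 3.8454, 0.154 → Σ = 15.4652
T = 15.4652 / 4.1536 = 3.723324… → 3.72

3.72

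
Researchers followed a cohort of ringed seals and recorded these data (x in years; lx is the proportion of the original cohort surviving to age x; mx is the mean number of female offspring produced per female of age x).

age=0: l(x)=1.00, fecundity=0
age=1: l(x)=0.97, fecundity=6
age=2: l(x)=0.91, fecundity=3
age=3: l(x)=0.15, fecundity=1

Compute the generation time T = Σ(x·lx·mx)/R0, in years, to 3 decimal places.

1.348

lx·mx: 0, 5.82, 2.73, 0.15 → R0 = 8.7
x·lx·mx: 0, 5.82, 5.46, 0.45 → Σ = 11.73
T = 11.73 / 8.7 = 1.348276… → 1.348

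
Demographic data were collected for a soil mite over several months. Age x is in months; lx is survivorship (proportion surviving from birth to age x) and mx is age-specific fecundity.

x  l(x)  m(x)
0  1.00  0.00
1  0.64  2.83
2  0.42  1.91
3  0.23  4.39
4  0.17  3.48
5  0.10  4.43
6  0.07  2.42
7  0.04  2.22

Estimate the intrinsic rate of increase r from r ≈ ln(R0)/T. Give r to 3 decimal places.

0.618

R0 = Σ lx·mx = 0 + 1.8112 + 0.8022 + 1.0097 + 0.5916 + 0.443 + 0.1694 + 0.0888 = 4.9159
Σ x·lx·mx = 12.6641; T = 12.6641/4.9159 = 2.57615…
r ≈ ln(R0)/T = ln(4.9159)/2.57615… = 0.61816… → 0.618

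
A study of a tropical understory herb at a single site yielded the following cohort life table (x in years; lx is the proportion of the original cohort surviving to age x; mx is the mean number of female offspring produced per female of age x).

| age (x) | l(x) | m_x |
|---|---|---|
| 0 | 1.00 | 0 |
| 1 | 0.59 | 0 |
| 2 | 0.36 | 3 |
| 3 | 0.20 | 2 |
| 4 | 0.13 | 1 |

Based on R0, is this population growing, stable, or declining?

growing

R0 = Σ lx·mx = 0 + 0 + 1.08 + 0.4 + 0.13 = 1.61
R0 > 1, so the population is growing.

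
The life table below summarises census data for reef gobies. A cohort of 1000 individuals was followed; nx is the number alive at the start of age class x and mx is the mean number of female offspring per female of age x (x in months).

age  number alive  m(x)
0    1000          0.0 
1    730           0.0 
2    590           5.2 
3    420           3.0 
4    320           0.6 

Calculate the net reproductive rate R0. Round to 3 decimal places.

4.520

lx = nx/n0 = nx/1000: 1, 0.73, 0.59, 0.42, 0.32
lx·mx by age: 0, 0, 3.068, 1.26, 0.192
R0 = Σ lx·mx = 4.52 → 4.520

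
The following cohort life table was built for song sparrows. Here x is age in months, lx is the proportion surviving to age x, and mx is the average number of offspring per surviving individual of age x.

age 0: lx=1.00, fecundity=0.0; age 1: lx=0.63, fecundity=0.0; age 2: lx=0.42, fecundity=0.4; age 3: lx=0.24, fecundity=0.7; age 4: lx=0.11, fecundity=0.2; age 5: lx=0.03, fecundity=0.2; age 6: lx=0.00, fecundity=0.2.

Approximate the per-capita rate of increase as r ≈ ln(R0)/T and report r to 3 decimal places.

R0 = Σ lx·mx = 0 + 0 + 0.168 + 0.168 + 0.022 + 0.006 + 0 = 0.364
Σ x·lx·mx = 0.958; T = 0.958/0.364 = 2.63187…
r ≈ ln(R0)/T = ln(0.364)/2.63187… = -0.38399… → -0.384

-0.384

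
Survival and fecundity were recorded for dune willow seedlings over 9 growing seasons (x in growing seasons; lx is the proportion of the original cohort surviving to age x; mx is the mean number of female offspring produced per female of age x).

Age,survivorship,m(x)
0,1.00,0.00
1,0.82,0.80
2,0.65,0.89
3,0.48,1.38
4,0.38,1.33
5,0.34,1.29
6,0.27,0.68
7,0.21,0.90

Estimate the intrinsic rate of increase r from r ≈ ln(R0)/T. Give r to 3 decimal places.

R0 = Σ lx·mx = 0 + 0.656 + 0.5785 + 0.6624 + 0.5054 + 0.4386 + 0.1836 + 0.189 = 3.2135
Σ x·lx·mx = 10.4394; T = 10.4394/3.2135 = 3.24861…
r ≈ ln(R0)/T = ln(3.2135)/3.24861… = 0.35934… → 0.359

0.359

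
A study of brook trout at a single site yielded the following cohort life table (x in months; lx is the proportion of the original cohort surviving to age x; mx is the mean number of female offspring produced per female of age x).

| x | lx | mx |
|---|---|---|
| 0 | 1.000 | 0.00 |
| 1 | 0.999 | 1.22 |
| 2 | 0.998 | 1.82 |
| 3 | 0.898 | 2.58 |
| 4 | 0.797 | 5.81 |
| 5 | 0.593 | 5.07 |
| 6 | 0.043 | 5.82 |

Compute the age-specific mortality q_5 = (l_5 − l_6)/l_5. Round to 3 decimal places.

q_5 = (l_5 − l_6) / l_5 = (0.593 − 0.043) / 0.593
     = 0.55 / 0.593 = 0.927487… → 0.927

0.927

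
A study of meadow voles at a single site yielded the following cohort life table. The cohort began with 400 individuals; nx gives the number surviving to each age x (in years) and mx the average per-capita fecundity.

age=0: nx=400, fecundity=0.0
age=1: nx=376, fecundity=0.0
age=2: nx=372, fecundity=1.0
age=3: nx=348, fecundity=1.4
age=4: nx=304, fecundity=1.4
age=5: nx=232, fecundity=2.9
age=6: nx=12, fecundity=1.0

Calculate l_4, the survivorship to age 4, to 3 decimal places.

0.760

l_4 = n_4/n_0 = 304/400 = 0.76 → 0.760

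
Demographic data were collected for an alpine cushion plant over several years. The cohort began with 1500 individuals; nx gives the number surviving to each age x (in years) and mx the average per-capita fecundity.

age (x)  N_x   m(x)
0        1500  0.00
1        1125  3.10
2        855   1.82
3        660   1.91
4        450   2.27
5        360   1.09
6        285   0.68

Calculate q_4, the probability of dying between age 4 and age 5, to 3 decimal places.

0.200

lx = nx/n0 = nx/1500: 1, 0.75, 0.57, 0.44, 0.3, 0.24, 0.19
q_4 = (l_4 − l_5) / l_4 = (0.3 − 0.24) / 0.3
     = 0.06 / 0.3 = 0.2 → 0.200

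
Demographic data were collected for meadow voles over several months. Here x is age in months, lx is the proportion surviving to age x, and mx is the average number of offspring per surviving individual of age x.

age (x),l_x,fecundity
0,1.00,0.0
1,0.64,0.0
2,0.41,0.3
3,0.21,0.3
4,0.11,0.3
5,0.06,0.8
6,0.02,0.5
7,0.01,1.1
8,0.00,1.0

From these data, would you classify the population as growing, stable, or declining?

declining

R0 = Σ lx·mx = 0 + 0 + 0.123 + 0.063 + 0.033 + 0.048 + 0.01 + 0.011 + 0 = 0.288
R0 < 1, so the population is declining.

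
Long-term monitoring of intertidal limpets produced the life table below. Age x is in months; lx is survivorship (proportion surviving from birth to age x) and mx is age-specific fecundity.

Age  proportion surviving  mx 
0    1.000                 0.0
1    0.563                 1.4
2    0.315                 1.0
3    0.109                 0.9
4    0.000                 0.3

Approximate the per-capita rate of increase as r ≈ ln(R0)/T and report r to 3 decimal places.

0.129

R0 = Σ lx·mx = 0 + 0.7882 + 0.315 + 0.0981 + 0 = 1.2013
Σ x·lx·mx = 1.7125; T = 1.7125/1.2013 = 1.42554…
r ≈ ln(R0)/T = ln(1.2013)/1.42554… = 0.12866… → 0.129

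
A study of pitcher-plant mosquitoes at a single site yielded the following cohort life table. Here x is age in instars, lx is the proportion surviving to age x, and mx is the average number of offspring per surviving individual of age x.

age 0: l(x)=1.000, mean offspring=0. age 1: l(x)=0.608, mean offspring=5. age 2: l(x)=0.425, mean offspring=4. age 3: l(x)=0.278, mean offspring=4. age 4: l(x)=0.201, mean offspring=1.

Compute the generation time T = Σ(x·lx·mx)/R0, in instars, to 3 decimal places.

1.748

lx·mx: 0, 3.04, 1.7, 1.112, 0.201 → R0 = 6.053
x·lx·mx: 0, 3.04, 3.4, 3.336, 0.804 → Σ = 10.58
T = 10.58 / 6.053 = 1.747894… → 1.748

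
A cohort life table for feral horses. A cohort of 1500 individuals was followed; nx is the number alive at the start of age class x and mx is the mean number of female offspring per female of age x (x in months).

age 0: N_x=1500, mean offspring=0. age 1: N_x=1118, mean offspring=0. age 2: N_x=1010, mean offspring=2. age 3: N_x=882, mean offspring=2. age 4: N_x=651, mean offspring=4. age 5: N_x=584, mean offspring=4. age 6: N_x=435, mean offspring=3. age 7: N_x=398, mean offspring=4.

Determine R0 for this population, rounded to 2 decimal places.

lx = nx/n0 = nx/1500: 1, 0.74533…, 0.67333…, 0.588, 0.434, 0.38933…, 0.29, 0.26533…
lx·mx by age: 0, 0, 1.346667…, 1.176, 1.736, 1.557333…, 0.87, 1.061333…
R0 = Σ lx·mx = 7.747333… → 7.75

7.75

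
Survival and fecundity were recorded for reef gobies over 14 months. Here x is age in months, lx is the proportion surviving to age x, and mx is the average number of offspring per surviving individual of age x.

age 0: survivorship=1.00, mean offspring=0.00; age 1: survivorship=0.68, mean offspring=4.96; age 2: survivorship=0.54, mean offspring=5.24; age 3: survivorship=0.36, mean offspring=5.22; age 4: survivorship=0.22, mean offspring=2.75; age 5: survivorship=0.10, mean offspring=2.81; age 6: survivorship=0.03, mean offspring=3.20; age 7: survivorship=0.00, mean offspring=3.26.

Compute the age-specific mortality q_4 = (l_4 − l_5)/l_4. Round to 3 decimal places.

0.545

q_4 = (l_4 − l_5) / l_4 = (0.22 − 0.1) / 0.22
     = 0.12 / 0.22 = 0.545455… → 0.545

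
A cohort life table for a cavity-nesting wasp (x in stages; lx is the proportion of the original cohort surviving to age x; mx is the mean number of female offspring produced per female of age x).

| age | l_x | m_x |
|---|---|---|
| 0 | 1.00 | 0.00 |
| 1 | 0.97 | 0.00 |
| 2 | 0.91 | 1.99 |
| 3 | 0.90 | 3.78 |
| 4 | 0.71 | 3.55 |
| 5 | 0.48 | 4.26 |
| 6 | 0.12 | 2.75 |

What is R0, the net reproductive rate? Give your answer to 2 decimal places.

10.11

lx·mx by age: 0, 0, 1.8109, 3.402, 2.5205, 2.0448, 0.33
R0 = Σ lx·mx = 10.1082 → 10.11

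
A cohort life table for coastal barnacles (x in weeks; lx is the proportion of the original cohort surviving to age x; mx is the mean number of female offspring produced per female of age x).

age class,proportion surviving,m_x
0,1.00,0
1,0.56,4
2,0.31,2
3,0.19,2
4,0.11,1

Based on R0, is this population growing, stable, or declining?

growing

R0 = Σ lx·mx = 0 + 2.24 + 0.62 + 0.38 + 0.11 = 3.35
R0 > 1, so the population is growing.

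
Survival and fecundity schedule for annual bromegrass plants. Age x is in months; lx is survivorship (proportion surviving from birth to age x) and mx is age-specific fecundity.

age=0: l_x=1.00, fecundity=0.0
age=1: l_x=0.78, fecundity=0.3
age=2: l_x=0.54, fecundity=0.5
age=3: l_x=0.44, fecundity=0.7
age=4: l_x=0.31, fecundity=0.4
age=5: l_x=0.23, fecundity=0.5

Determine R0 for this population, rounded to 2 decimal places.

lx·mx by age: 0, 0.234, 0.27, 0.308, 0.124, 0.115
R0 = Σ lx·mx = 1.051 → 1.05

1.05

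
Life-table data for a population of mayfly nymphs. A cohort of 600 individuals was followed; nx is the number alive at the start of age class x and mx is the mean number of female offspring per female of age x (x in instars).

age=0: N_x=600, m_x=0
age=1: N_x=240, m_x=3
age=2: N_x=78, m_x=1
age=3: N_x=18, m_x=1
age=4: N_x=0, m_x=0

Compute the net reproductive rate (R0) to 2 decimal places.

1.36

lx = nx/n0 = nx/600: 1, 0.4, 0.13, 0.03, 0
lx·mx by age: 0, 1.2, 0.13, 0.03, 0
R0 = Σ lx·mx = 1.36 → 1.36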